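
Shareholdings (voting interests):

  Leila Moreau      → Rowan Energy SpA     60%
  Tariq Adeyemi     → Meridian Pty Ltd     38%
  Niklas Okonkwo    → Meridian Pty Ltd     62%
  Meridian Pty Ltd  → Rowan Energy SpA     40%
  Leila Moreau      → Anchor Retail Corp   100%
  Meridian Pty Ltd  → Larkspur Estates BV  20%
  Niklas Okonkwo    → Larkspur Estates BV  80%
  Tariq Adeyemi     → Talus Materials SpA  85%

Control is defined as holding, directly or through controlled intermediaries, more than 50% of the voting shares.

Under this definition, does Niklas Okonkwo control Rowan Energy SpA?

Niklas holds 62% of Meridian, so Niklas controls Meridian.
Niklas and Meridian together hold 80% + 20% = 100% of Larkspur, so Niklas controls Larkspur.
In Rowan, Niklas's side holds only 40%, not > 50%.
So Niklas does not control Rowan.

No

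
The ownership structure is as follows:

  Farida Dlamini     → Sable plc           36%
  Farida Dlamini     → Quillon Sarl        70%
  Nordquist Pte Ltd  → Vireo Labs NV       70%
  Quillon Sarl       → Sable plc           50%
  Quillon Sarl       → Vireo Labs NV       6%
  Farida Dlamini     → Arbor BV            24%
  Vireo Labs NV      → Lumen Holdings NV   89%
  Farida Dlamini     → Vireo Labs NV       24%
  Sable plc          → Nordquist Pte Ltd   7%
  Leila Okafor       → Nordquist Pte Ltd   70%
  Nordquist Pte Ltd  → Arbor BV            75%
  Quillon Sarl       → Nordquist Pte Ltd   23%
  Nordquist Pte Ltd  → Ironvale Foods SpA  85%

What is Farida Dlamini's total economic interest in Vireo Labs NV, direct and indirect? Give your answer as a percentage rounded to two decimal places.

42.95%

Farida reaches Vireo along 5 paths.
Via Quillon → Nordquist: 70% × 23% × 70% = 11.27%.
Via Sable → Nordquist: 36% × 7% × 70% = 1.764%.
Via Quillon → Sable → Nordquist: 70% × 50% × 7% × 70% = 1.715%.
Direct stake: 24% = 24%.
Via Quillon: 70% × 6% = 4.2%.
Total: 11.27% + 1.764% + 1.715% + 24% + 4.2% = 42.949%.
Rounded: 42.95%.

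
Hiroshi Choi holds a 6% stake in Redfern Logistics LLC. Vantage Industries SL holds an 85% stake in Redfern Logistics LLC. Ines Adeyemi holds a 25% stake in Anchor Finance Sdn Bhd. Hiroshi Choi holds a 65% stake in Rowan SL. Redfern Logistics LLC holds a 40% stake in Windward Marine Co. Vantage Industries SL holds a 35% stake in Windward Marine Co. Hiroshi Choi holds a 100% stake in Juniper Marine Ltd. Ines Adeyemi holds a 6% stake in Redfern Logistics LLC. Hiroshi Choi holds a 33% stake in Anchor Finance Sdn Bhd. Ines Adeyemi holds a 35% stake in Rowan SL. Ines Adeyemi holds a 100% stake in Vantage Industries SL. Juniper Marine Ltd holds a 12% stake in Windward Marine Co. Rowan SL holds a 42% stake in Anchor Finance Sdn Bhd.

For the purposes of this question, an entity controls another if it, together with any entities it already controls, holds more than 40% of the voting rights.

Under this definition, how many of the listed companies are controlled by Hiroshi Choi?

Hiroshi holds 65% of Rowan, so Hiroshi controls Rowan.
Hiroshi holds 100% of Juniper, so Hiroshi controls Juniper.
Rowan and Hiroshi together hold 42% + 33% = 75% of Anchor, so Hiroshi controls Anchor.
No other company's threshold is met.
Hiroshi controls 3 companies.

3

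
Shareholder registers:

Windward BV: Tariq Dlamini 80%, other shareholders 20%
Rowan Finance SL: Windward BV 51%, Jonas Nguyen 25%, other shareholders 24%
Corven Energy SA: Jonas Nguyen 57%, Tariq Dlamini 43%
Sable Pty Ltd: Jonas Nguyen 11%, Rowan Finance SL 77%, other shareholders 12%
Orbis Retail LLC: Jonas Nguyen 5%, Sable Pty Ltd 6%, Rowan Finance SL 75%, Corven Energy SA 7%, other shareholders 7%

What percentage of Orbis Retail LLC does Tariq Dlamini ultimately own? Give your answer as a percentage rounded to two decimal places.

Tariq reaches Orbis along 3 paths.
Via Windward → Rowan → Sable: 80% × 51% × 77% × 6% = 1.88496%.
Via Windward → Rowan: 80% × 51% × 75% = 30.6%.
Via Corven: 43% × 7% = 3.01%.
Total: 1.88496% + 30.6% + 3.01% = 35.49496%.
Rounded: 35.49%.

35.49%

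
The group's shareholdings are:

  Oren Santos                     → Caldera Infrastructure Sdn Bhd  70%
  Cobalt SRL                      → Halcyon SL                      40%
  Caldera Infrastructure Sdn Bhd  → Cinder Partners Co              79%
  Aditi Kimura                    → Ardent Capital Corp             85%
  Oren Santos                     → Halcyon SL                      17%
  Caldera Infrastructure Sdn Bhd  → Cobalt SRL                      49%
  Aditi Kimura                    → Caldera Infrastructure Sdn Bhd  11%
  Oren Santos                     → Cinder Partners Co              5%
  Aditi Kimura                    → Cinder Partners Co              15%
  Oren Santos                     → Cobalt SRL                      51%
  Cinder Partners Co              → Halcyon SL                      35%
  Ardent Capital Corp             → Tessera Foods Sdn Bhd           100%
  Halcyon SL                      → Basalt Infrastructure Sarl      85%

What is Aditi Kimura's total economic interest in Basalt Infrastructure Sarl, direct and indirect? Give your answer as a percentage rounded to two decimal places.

Aditi reaches Basalt along 3 paths.
Via Caldera → Cinder → Halcyon: 11% × 79% × 35% × 85% = 2.585275%.
Via Cinder → Halcyon: 15% × 35% × 85% = 4.4625%.
Via Caldera → Cobalt → Halcyon: 11% × 49% × 40% × 85% = 1.8326%.
Total: 2.585275% + 4.4625% + 1.8326% = 8.880375%.
Rounded: 8.88%.

8.88%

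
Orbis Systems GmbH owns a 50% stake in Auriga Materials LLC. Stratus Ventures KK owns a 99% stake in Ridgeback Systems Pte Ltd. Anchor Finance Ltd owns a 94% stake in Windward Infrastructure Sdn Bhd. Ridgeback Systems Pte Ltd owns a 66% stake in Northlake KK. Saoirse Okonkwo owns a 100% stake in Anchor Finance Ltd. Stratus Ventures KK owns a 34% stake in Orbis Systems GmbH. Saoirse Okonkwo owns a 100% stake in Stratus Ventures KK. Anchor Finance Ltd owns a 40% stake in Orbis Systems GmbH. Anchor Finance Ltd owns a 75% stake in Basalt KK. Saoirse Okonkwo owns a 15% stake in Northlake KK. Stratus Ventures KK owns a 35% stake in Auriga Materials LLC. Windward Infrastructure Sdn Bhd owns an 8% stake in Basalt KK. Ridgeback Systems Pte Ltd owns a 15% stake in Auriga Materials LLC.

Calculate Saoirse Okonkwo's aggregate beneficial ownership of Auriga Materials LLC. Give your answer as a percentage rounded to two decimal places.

Saoirse reaches Auriga along 4 paths.
Via Anchor → Orbis: 100% × 40% × 50% = 20%.
Via Stratus → Orbis: 100% × 34% × 50% = 17%.
Via Stratus: 100% × 35% = 35%.
Via Stratus → Ridgeback: 100% × 99% × 15% = 14.85%.
Total: 20% + 17% + 35% + 14.85% = 86.85%.

86.85%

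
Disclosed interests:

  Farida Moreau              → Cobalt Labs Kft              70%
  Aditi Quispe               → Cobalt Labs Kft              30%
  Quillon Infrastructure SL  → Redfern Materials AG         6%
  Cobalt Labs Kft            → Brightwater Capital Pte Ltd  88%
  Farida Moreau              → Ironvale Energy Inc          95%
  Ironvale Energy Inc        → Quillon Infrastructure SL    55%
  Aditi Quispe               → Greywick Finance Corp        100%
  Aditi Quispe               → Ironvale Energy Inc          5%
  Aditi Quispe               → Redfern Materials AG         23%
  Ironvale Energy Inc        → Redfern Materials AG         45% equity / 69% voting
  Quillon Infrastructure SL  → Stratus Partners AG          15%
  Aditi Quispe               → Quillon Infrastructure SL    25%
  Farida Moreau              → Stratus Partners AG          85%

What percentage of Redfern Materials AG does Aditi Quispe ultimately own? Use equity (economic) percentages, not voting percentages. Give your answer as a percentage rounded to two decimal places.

Aditi reaches Redfern along 4 paths.
Direct stake: 23% = 23%.
Via Quillon: 25% × 6% = 1.5%.
Via Ironvale → Quillon: 5% × 55% × 6% = 0.165%.
Via Ironvale: 5% × 45% = 2.25%.
Total: 23% + 1.5% + 0.165% + 2.25% = 26.915%.
Rounded: 26.92%.

26.92%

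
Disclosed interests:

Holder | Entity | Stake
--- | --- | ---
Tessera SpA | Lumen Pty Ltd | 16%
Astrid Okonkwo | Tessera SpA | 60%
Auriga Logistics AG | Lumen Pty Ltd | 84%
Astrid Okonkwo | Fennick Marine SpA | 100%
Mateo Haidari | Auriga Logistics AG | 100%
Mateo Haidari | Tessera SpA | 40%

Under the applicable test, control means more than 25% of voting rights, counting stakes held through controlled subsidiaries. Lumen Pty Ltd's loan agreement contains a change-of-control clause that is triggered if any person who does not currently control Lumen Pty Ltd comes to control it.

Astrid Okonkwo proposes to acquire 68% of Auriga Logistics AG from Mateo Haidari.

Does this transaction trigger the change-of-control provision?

Yes

The purchase adds only to Astrid's holdings (Mateo's stake shrinks), so Astrid is the only person who could newly come to control Lumen.
Astrid holds 60% of Tessera, so Astrid controls Tessera.
Astrid holds 100% of Fennick, so Astrid controls Fennick.
In Lumen, Astrid's side holds only 16%, not > 25%.
So before the transaction, Astrid does not control Lumen.
After the purchase, Astrid holds 68% of Auriga directly, and Mateo's stake falls to 32%.
Astrid holds 68% of Auriga, so Astrid controls Auriga.
Tessera and Auriga together hold 16% + 84% = 100% of Lumen, so Astrid controls Lumen.
Astrid did not control Lumen before and does after, so the clause is triggered.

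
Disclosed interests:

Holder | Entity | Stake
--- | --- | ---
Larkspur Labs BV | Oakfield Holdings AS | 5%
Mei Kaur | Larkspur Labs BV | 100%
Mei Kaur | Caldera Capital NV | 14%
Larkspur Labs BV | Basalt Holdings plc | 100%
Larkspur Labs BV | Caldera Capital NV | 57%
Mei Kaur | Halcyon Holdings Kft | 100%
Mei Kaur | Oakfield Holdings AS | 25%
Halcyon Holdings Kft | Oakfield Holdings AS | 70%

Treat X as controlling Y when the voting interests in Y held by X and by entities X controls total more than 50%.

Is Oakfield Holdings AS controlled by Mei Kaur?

Mei holds 100% of Halcyon, so Mei controls Halcyon.
Mei holds 100% of Larkspur, so Mei controls Larkspur.
Halcyon and Larkspur and Mei together hold 70% + 5% + 25% = 100% of Oakfield, so Mei controls Oakfield.

Yes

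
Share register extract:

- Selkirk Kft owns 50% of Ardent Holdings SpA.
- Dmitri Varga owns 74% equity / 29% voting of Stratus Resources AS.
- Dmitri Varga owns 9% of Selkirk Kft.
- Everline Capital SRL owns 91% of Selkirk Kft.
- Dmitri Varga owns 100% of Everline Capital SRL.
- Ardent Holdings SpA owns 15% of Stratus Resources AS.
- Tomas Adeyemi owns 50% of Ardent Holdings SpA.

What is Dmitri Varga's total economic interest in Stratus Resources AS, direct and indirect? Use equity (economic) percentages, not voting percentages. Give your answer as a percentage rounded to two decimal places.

Dmitri reaches Stratus along 3 paths.
Direct stake: 74% = 74%.
Via Everline → Selkirk → Ardent: 100% × 91% × 50% × 15% = 6.825%.
Via Selkirk → Ardent: 9% × 50% × 15% = 0.675%.
Total: 74% + 6.825% + 0.675% = 81.5%.
Rounded: 81.50%.

81.50%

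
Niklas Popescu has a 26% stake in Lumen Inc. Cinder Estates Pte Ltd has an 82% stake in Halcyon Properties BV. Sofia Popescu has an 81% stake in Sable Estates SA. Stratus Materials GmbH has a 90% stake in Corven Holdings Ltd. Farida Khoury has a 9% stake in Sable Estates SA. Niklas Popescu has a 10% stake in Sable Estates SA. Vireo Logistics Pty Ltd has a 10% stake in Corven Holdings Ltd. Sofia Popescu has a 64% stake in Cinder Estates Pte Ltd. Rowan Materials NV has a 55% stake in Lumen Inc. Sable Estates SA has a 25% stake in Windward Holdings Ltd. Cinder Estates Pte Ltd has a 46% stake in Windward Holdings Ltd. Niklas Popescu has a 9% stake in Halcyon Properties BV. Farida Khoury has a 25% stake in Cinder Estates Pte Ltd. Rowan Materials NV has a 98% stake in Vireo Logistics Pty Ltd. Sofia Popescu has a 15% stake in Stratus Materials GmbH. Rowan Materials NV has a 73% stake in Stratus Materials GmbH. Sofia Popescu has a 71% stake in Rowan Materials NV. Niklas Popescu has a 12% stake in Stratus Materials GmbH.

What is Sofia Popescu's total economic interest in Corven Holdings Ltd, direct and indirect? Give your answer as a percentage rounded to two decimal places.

67.11%

Sofia reaches Corven along 3 paths.
Via Rowan → Vireo: 71% × 98% × 10% = 6.958%.
Via Rowan → Stratus: 71% × 73% × 90% = 46.647%.
Via Stratus: 15% × 90% = 13.5%.
Total: 6.958% + 46.647% + 13.5% = 67.105%.
Rounded: 67.11%.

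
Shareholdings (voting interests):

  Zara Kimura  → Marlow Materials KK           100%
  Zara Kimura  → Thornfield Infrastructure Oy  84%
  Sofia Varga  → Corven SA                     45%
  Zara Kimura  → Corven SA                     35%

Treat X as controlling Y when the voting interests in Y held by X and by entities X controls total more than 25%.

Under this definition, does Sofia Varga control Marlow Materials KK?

No

Sofia holds 45% of Corven, so Sofia controls Corven.
Neither Sofia nor any entity Sofia controls holds any voting interest in Marlow.
So Sofia does not control Marlow.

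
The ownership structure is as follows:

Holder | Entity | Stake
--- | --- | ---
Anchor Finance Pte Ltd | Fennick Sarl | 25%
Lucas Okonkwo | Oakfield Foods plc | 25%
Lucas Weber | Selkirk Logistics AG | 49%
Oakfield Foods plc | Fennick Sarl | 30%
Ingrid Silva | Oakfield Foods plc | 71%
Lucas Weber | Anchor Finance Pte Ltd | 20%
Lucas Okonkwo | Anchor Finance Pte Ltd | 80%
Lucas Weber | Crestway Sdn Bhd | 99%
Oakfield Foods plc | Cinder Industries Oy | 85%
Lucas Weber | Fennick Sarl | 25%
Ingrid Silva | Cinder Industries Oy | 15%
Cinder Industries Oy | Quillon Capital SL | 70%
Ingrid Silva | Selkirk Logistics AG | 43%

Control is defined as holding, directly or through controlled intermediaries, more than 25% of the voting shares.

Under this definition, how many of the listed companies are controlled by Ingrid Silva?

Ingrid holds 71% of Oakfield, so Ingrid controls Oakfield.
Ingrid and Oakfield together hold 15% + 85% = 100% of Cinder, so Ingrid controls Cinder.
Ingrid holds 43% of Selkirk, so Ingrid controls Selkirk.
Oakfield holds 30% of Fennick, so Ingrid controls Fennick.
Cinder holds 70% of Quillon, so Ingrid controls Quillon.
No other company's threshold is met.
Ingrid controls 5 companies.

5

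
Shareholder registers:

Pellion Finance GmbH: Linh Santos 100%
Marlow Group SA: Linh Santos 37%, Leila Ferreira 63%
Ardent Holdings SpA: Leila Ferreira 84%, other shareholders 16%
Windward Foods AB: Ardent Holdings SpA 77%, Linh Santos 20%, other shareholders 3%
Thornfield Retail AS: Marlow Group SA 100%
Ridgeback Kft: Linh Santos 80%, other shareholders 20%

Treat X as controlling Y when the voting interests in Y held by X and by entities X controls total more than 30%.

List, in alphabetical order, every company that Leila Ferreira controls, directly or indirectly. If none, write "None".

Ardent Holdings SpA, Marlow Group SA, Thornfield Retail AS, Windward Foods AB

Leila holds 63% of Marlow, so Leila controls Marlow.
Leila holds 84% of Ardent, so Leila controls Ardent.
Ardent holds 77% of Windward, so Leila controls Windward.
Marlow holds 100% of Thornfield, so Leila controls Thornfield.
No other company's threshold is met.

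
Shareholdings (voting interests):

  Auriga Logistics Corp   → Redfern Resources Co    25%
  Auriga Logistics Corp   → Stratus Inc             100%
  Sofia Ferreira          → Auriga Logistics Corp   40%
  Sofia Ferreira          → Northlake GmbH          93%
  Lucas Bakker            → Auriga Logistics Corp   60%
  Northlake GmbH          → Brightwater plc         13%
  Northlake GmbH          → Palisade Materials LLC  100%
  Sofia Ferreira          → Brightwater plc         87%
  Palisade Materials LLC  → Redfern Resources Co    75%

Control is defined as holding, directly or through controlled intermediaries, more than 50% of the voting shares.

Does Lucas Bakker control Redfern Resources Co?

Lucas holds 60% of Auriga, so Lucas controls Auriga.
Auriga holds 100% of Stratus, so Lucas controls Stratus.
In Redfern, Lucas's side holds only 25%, not > 50%.
So Lucas does not control Redfern.

No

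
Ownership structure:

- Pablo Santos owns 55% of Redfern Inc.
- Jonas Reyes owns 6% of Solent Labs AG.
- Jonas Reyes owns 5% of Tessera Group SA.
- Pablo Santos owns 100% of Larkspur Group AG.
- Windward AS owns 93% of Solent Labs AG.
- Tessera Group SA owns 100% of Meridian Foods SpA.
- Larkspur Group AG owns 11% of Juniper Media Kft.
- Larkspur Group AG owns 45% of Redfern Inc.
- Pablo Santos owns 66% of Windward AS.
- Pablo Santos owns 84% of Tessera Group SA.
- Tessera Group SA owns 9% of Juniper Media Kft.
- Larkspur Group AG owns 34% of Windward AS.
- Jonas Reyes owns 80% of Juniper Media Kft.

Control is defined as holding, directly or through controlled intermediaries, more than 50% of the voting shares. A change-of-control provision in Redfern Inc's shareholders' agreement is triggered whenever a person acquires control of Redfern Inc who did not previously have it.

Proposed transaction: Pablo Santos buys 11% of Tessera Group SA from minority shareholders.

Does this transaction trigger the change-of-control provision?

The purchase changes only Pablo's holdings, so Pablo is the only person who could newly come to control Redfern.
Pablo holds 100% of Larkspur, so Pablo controls Larkspur.
Pablo and Larkspur together hold 55% + 45% = 100% of Redfern, so Pablo controls Redfern.
So Pablo already controls Redfern before the transaction.
After the purchase, Pablo's direct stake in Tessera rises to 84% + 11% = 95%.
Pablo controlled Redfern already, so this is not a new person acquiring control; every other person's position is unchanged or reduced.
No new person acquires control, so the clause is not triggered.

No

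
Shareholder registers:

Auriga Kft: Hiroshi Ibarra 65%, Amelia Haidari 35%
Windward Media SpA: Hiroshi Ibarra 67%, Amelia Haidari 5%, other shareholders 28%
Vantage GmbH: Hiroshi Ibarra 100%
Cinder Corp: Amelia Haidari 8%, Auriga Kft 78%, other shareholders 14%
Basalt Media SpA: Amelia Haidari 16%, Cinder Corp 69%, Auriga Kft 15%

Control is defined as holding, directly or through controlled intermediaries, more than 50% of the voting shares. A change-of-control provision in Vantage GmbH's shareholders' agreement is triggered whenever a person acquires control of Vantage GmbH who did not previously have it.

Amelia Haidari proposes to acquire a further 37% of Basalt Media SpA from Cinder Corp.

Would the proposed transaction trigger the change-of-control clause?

The purchase adds only to Amelia's holdings (Cinder's stake shrinks), so Amelia is the only person who could newly come to control Vantage.
Amelia's largest direct stake is 35% in Auriga, which does not meet the threshold, so Amelia controls no company.
Neither Amelia nor any entity Amelia controls holds any voting interest in Vantage.
So before the transaction, Amelia does not control Vantage.
After the purchase, Amelia's direct stake in Basalt rises to 16% + 37% = 53%, and Cinder's stake falls to 32%.
Amelia holds 53% of Basalt, so Amelia controls Basalt.
After the transaction, neither Amelia nor any entity Amelia controls holds a voting interest in Vantage, so Amelia still does not control it.
No new person acquires control, so the clause is not triggered.

No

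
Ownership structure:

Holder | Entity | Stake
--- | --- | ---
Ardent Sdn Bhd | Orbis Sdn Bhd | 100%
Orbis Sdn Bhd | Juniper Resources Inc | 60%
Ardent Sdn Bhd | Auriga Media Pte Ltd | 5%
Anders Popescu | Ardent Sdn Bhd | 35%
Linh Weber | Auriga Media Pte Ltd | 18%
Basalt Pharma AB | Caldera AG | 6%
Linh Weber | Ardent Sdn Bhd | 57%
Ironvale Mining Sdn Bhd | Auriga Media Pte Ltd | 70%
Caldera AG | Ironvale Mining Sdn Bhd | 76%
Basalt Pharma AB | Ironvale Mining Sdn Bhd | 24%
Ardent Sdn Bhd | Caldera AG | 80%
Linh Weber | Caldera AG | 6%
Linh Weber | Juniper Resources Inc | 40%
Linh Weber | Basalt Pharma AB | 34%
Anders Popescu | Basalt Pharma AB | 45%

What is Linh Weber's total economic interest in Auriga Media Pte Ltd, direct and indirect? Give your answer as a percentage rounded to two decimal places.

55.10%

Linh reaches Auriga along 6 paths.
Via Basalt → Caldera → Ironvale: 34% × 6% × 76% × 70% = 1.08528%.
Via Ardent → Caldera → Ironvale: 57% × 80% × 76% × 70% = 24.2592%.
Via Caldera → Ironvale: 6% × 76% × 70% = 3.192%.
Via Basalt → Ironvale: 34% × 24% × 70% = 5.712%.
Direct stake: 18% = 18%.
Via Ardent: 57% × 5% = 2.85%.
Total: 1.08528% + 24.2592% + 3.192% + 5.712% + 18% + 2.85% = 55.09848%.
Rounded: 55.10%.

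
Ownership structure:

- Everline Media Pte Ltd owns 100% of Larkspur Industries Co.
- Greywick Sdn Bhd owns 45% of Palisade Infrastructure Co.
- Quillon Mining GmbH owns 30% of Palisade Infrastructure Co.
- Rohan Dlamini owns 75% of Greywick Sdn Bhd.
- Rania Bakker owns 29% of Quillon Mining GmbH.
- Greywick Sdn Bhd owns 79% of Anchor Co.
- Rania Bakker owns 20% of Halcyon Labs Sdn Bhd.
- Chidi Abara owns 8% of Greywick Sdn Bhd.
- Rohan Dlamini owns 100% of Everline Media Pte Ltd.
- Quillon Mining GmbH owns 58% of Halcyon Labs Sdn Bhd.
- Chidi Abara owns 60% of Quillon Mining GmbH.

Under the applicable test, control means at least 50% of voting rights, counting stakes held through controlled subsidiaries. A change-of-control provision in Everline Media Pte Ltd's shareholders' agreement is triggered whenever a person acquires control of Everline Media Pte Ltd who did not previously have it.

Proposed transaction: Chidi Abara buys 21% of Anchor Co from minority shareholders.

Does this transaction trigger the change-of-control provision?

The purchase changes only Chidi's holdings, so Chidi is the only person who could newly come to control Everline.
Chidi holds 60% of Quillon, so Chidi controls Quillon.
Quillon holds 58% of Halcyon, so Chidi controls Halcyon.
Neither Chidi nor any entity Chidi controls holds any voting interest in Everline.
So before the transaction, Chidi does not control Everline.
After the purchase, Chidi holds 21% of Anchor directly.
Chidi's side now holds 21% of Anchor, not ≥ 50%, so Chidi still does not control Anchor.
After the transaction, neither Chidi nor any entity Chidi controls holds a voting interest in Everline, so Chidi still does not control it.
No new person acquires control, so the clause is not triggered.

No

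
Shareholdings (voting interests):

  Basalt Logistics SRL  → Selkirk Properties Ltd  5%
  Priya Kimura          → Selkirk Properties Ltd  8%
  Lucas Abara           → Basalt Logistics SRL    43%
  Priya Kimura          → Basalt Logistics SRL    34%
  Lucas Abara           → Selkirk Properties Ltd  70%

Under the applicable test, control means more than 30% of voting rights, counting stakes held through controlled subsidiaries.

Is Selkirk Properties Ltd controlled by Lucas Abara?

Lucas holds 43% of Basalt, so Lucas controls Basalt.
Lucas and Basalt together hold 70% + 5% = 75% of Selkirk, so Lucas controls Selkirk.

Yes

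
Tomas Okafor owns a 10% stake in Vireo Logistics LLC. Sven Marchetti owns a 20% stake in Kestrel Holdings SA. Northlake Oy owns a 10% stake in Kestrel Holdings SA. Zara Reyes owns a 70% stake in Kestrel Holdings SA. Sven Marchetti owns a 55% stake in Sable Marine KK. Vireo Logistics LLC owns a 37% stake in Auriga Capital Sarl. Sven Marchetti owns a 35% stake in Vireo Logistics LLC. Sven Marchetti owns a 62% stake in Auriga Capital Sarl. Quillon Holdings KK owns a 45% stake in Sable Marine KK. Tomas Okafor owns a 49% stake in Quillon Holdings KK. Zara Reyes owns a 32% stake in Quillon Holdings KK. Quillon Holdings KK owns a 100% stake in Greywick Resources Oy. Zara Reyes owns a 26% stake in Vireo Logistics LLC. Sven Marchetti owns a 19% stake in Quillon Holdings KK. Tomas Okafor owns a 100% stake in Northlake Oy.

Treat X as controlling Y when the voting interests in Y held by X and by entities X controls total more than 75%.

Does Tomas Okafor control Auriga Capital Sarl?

No

Tomas holds 100% of Northlake, so Tomas controls Northlake.
Neither Tomas nor any entity Tomas controls holds any voting interest in Auriga.
So Tomas does not control Auriga.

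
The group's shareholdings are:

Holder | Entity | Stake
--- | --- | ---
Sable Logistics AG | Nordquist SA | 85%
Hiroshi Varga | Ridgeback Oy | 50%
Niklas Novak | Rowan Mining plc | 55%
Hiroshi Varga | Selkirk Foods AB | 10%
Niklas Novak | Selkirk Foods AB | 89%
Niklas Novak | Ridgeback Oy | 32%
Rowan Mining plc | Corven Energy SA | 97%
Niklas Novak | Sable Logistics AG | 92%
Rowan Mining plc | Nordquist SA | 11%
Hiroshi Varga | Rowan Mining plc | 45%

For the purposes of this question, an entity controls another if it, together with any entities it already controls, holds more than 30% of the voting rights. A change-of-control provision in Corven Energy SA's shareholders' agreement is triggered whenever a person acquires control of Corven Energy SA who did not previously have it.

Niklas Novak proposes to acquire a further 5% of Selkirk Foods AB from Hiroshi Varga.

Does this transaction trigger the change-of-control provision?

The purchase adds only to Niklas's holdings (Hiroshi's stake shrinks), so Niklas is the only person who could newly come to control Corven.
Niklas holds 55% of Rowan, so Niklas controls Rowan.
Rowan holds 97% of Corven, so Niklas controls Corven.
So Niklas already controls Corven before the transaction.
After the purchase, Niklas's direct stake in Selkirk rises to 89% + 5% = 94%, and Hiroshi's stake falls to 5%.
Niklas controlled Corven already, so this is not a new person acquiring control; every other person's position is unchanged or reduced.
No new person acquires control, so the clause is not triggered.

No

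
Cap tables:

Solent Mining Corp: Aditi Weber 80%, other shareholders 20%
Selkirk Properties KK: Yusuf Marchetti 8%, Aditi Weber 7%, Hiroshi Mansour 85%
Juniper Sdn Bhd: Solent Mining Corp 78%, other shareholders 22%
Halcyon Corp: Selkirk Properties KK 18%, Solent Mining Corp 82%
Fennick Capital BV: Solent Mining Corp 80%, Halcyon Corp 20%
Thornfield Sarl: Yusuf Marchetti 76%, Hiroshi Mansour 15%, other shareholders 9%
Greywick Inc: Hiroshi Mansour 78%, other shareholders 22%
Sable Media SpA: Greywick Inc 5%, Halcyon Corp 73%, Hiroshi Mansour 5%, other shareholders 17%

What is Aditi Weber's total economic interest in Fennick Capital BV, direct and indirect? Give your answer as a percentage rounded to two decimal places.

77.37%

Aditi reaches Fennick along 3 paths.
Via Solent: 80% × 80% = 64%.
Via Selkirk → Halcyon: 7% × 18% × 20% = 0.252%.
Via Solent → Halcyon: 80% × 82% × 20% = 13.12%.
Total: 64% + 0.252% + 13.12% = 77.372%.
Rounded: 77.37%.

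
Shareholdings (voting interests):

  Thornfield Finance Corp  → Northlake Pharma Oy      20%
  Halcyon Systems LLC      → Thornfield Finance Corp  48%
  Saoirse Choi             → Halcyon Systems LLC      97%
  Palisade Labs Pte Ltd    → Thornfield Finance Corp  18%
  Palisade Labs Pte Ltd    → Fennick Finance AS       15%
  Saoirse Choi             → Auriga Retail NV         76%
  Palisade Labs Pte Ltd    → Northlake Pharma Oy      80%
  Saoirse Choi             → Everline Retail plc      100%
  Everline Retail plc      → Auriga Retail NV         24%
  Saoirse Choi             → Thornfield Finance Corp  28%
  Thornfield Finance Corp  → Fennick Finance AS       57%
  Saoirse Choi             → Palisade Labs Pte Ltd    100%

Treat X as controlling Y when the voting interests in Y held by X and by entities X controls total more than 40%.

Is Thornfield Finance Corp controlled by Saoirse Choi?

Saoirse holds 97% of Halcyon, so Saoirse controls Halcyon.
Saoirse holds 100% of Palisade, so Saoirse controls Palisade.
Halcyon and Saoirse and Palisade together hold 48% + 28% + 18% = 94% of Thornfield, so Saoirse controls Thornfield.

Yes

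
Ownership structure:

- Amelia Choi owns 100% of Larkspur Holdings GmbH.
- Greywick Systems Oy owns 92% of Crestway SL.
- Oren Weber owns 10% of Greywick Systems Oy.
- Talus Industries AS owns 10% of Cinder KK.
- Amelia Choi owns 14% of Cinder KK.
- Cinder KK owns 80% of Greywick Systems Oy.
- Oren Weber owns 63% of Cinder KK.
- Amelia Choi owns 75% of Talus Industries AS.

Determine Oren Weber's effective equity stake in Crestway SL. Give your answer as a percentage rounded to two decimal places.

55.57%

Oren reaches Crestway along 2 paths.
Via Greywick: 10% × 92% = 9.2%.
Via Cinder → Greywick: 63% × 80% × 92% = 46.368%.
Total: 9.2% + 46.368% = 55.568%.
Rounded: 55.57%.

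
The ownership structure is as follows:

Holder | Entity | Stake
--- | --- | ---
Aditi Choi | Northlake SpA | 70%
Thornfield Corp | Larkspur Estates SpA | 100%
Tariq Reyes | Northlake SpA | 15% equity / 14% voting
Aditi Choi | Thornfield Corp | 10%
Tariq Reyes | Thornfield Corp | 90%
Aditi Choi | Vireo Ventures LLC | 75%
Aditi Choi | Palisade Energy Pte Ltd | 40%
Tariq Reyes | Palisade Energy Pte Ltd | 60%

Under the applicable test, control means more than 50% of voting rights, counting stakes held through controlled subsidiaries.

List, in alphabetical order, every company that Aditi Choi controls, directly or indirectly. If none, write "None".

Aditi holds 70% of Northlake, so Aditi controls Northlake.
Aditi holds 75% of Vireo, so Aditi controls Vireo.
No other company's threshold is met.

Northlake SpA, Vireo Ventures LLC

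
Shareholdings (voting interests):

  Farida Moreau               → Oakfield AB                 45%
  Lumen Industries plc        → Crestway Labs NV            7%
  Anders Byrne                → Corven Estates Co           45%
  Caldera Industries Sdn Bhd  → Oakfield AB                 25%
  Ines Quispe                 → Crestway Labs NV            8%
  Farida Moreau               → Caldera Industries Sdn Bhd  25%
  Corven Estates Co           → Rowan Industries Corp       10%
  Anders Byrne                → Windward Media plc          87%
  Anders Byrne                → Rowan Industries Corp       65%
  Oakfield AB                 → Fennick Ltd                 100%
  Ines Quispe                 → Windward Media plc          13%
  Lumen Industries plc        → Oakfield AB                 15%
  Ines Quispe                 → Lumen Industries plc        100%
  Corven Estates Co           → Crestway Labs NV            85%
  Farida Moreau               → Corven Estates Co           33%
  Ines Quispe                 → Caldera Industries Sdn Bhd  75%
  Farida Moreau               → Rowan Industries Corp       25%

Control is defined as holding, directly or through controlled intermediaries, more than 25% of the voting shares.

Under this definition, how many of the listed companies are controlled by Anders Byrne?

Anders holds 45% of Corven, so Anders controls Corven.
Corven holds 85% of Crestway, so Anders controls Crestway.
Corven and Anders together hold 10% + 65% = 75% of Rowan, so Anders controls Rowan.
Anders holds 87% of Windward, so Anders controls Windward.
No other company's threshold is met.
Anders controls 4 companies.

4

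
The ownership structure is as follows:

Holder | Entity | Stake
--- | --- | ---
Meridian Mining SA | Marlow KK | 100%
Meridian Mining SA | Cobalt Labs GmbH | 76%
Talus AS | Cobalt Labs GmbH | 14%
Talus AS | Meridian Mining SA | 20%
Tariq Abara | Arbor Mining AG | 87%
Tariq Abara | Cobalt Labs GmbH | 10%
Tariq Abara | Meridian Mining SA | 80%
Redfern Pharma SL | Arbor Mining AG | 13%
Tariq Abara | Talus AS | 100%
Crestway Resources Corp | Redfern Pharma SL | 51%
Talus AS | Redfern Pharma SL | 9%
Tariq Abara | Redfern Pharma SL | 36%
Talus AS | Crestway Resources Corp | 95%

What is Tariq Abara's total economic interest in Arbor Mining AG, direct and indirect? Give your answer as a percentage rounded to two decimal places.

99.15%

Tariq reaches Arbor along 4 paths.
Direct stake: 87% = 87%.
Via Talus → Redfern: 100% × 9% × 13% = 1.17%.
Via Redfern: 36% × 13% = 4.68%.
Via Talus → Crestway → Redfern: 100% × 95% × 51% × 13% = 6.2985%.
Total: 87% + 1.17% + 4.68% + 6.2985% = 99.1485%.
Rounded: 99.15%.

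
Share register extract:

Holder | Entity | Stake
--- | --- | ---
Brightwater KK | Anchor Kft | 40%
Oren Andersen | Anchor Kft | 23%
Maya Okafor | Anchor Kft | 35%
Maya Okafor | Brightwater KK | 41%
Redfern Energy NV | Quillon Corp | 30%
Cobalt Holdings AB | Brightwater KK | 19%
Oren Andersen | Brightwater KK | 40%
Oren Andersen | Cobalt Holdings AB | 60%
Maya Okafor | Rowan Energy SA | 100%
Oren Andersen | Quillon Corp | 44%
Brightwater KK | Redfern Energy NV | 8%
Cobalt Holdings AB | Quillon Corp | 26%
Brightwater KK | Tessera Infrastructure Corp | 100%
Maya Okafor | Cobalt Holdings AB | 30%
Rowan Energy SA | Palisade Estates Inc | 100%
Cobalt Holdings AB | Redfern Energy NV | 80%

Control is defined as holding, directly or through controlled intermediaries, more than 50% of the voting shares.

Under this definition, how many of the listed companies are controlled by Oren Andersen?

6

Oren holds 60% of Cobalt, so Oren controls Cobalt.
Cobalt and Oren together hold 19% + 40% = 59% of Brightwater, so Oren controls Brightwater.
Brightwater and Cobalt together hold 8% + 80% = 88% of Redfern, so Oren controls Redfern.
Oren and Brightwater together hold 23% + 40% = 63% of Anchor, so Oren controls Anchor.
Brightwater holds 100% of Tessera, so Oren controls Tessera.
Cobalt and Oren and Redfern together hold 26% + 44% + 30% = 100% of Quillon, so Oren controls Quillon.
No other company's threshold is met.
Oren controls 6 companies.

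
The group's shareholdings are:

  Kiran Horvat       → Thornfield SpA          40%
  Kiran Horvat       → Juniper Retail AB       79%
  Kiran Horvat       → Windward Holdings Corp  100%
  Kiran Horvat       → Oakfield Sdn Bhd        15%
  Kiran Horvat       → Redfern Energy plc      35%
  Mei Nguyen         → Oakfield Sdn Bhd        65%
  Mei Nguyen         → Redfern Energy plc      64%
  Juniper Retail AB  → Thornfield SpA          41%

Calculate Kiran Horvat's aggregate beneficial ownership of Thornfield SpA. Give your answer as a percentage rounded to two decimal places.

72.39%

Kiran reaches Thornfield along 2 paths.
Direct stake: 40% = 40%.
Via Juniper: 79% × 41% = 32.39%.
Total: 40% + 32.39% = 72.39%.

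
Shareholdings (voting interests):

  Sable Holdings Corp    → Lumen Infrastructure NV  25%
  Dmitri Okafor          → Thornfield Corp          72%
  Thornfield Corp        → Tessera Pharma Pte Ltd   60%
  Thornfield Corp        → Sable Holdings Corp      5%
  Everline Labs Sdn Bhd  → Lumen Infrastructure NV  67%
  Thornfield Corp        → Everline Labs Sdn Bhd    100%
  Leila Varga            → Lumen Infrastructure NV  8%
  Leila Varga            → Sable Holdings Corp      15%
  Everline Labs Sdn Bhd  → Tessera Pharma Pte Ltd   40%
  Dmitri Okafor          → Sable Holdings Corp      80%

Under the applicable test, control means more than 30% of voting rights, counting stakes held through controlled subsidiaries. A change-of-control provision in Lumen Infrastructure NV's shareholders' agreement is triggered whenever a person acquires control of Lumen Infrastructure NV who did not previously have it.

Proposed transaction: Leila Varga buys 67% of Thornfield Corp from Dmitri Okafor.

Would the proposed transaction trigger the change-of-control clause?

The purchase adds only to Leila's holdings (Dmitri's stake shrinks), so Leila is the only person who could newly come to control Lumen.
Leila's largest direct stake is 15% in Sable, which does not meet the threshold, so Leila controls no company.
In Lumen, Leila's side holds only 8%, not > 30%.
So before the transaction, Leila does not control Lumen.
After the purchase, Leila holds 67% of Thornfield directly, and Dmitri's stake falls to 5%.
Leila holds 67% of Thornfield, so Leila controls Thornfield.
Thornfield holds 100% of Everline, so Leila controls Everline.
Leila and Everline together hold 8% + 67% = 75% of Lumen, so Leila controls Lumen.
Leila did not control Lumen before and does after, so the clause is triggered.

Yes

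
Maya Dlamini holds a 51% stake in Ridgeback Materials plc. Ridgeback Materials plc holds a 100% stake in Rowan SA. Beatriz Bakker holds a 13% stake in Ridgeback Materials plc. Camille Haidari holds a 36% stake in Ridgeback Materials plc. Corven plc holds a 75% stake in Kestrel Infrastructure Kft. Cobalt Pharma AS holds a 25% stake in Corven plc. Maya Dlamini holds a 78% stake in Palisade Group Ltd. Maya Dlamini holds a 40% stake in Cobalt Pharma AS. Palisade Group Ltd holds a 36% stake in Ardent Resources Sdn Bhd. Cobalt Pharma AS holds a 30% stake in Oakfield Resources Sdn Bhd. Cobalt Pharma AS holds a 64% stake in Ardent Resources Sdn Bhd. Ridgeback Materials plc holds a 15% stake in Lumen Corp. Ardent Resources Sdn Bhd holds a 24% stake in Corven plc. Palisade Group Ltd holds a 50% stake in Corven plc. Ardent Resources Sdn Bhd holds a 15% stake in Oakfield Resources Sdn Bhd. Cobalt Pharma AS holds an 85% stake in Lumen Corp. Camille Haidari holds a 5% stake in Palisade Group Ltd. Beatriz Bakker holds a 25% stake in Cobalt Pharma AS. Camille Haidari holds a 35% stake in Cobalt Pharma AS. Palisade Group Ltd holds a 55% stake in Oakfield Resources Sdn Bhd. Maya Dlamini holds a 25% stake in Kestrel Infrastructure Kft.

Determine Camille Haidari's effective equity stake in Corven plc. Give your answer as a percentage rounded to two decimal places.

Camille reaches Corven along 4 paths.
Via Palisade → Ardent: 5% × 36% × 24% = 0.432%.
Via Cobalt → Ardent: 35% × 64% × 24% = 5.376%.
Via Palisade: 5% × 50% = 2.5%.
Via Cobalt: 35% × 25% = 8.75%.
Total: 0.432% + 5.376% + 2.5% + 8.75% = 17.058%.
Rounded: 17.06%.

17.06%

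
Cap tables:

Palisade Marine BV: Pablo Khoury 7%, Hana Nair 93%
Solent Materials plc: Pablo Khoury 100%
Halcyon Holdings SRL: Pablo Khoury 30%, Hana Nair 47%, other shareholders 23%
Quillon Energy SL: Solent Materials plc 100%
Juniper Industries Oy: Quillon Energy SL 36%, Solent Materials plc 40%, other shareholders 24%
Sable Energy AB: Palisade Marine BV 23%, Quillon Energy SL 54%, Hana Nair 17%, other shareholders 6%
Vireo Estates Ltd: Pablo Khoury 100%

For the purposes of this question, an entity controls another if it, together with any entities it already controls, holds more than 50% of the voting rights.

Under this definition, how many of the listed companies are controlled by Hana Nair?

Hana holds 93% of Palisade, so Hana controls Palisade.
No other company's threshold is met.
Hana controls 1 company.

1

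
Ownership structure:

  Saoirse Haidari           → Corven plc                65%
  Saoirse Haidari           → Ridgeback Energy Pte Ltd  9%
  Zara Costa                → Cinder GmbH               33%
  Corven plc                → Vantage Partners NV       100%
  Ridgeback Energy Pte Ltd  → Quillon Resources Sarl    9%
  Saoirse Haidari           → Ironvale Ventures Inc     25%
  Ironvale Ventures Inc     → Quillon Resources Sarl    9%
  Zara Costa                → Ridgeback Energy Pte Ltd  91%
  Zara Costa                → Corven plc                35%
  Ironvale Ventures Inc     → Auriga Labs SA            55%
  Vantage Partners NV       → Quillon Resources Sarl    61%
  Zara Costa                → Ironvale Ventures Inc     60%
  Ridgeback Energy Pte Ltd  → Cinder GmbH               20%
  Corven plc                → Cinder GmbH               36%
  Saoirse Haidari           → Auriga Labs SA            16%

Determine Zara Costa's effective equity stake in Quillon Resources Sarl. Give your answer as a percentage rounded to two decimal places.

34.94%

Zara reaches Quillon along 3 paths.
Via Corven → Vantage: 35% × 100% × 61% = 21.35%.
Via Ridgeback: 91% × 9% = 8.19%.
Via Ironvale: 60% × 9% = 5.4%.
Total: 21.35% + 8.19% + 5.4% = 34.94%.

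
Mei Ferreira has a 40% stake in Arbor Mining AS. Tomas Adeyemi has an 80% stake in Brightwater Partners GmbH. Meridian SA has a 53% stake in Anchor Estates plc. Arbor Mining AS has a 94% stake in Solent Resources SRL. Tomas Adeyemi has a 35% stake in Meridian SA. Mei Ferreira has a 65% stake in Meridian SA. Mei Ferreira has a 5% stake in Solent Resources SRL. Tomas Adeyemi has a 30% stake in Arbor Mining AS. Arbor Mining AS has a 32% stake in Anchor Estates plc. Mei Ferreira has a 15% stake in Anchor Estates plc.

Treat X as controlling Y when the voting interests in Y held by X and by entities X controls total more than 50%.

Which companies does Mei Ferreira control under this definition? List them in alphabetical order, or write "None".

Mei holds 65% of Meridian, so Mei controls Meridian.
Mei and Meridian together hold 15% + 53% = 68% of Anchor, so Mei controls Anchor.
No other company's threshold is met.

Anchor Estates plc, Meridian SA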